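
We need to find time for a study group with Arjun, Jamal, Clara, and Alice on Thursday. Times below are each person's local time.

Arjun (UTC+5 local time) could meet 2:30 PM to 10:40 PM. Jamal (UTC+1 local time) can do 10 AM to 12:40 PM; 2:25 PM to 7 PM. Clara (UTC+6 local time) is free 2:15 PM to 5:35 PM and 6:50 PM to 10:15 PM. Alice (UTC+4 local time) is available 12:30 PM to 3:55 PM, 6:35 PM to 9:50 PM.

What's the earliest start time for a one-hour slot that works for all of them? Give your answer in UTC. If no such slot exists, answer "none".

09:30

Arjun in UTC: 09:30-17:40 (subtract 5h to convert from UTC+5).
Jamal in UTC: 09:00-11:40, 13:25-18:00 (subtract 1h to convert from UTC+1).
Clara in UTC: 08:15-11:35, 12:50-16:15 (subtract 6h to convert from UTC+6).
Alice in UTC: 08:30-11:55, 14:35-17:50 (subtract 4h to convert from UTC+4).
Arjun ∩ Jamal: 09:30-11:40, 13:25-17:40.
Arjun ∩ Jamal ∩ Clara: 09:30-11:35, 13:25-16:15.
Arjun ∩ Jamal ∩ Clara ∩ Alice: 09:30-11:35, 14:35-16:15.
So the common availability across everyone is 09:30-11:35, 14:35-16:15.
The first common window of at least 60 minutes is 09:30-11:35, so the earliest start is 09:30.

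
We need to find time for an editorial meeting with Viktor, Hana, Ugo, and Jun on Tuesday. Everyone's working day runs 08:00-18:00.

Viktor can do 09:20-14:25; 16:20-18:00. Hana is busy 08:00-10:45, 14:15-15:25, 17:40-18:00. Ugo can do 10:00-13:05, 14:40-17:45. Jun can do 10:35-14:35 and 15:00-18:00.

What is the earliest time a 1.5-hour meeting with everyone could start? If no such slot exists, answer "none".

10:45

Viktor free: 09:20-14:25, 16:20-18:00.
Hana free: 10:45-14:15, 15:25-17:40 (invert busy blocks within the working day).
Ugo free: 10:00-13:05, 14:40-17:45.
Jun free: 10:35-14:35, 15:00-18:00.
Viktor ∩ Hana: 10:45-14:15, 16:20-17:40.
Viktor ∩ Hana ∩ Ugo: 10:45-13:05, 16:20-17:40.
Viktor ∩ Hana ∩ Ugo ∩ Jun: 10:45-13:05, 16:20-17:40.
Those are the intersection windows.
The first common window of at least 90 minutes is 10:45-13:05, so the earliest start is 10:45.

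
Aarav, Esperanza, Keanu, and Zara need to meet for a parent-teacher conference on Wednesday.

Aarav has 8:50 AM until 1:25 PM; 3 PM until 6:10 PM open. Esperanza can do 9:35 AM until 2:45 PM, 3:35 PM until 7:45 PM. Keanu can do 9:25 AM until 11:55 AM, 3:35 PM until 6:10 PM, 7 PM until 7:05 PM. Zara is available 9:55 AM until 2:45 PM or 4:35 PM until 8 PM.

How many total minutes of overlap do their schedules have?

215

Aarav ∩ Esperanza: 09:35-13:25, 15:35-18:10.
Aarav ∩ Esperanza ∩ Keanu: 09:35-11:55, 15:35-18:10.
Aarav ∩ Esperanza ∩ Keanu ∩ Zara: 09:55-11:55, 16:35-18:10.
Those are the intersection windows.
Summing the common windows: 120 + 95 = 215 minutes.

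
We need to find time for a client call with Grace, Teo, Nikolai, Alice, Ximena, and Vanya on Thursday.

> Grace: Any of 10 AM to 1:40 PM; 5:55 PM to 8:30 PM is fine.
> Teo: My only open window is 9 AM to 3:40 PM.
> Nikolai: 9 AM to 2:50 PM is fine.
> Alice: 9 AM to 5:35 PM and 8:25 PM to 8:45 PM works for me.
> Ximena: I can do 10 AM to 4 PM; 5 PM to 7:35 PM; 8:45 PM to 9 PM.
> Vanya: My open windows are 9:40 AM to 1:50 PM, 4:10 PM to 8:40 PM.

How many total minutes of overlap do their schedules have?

Grace ∩ Teo: 10:00-13:40.
Grace ∩ Teo ∩ Nikolai: 10:00-13:40.
Grace ∩ Teo ∩ Nikolai ∩ Alice: 10:00-13:40.
Grace ∩ Teo ∩ Nikolai ∩ Alice ∩ Ximena: 10:00-13:40.
Grace ∩ Teo ∩ Nikolai ∩ Alice ∩ Ximena ∩ Vanya: 10:00-13:40.
That's a single block of 220 minutes.

220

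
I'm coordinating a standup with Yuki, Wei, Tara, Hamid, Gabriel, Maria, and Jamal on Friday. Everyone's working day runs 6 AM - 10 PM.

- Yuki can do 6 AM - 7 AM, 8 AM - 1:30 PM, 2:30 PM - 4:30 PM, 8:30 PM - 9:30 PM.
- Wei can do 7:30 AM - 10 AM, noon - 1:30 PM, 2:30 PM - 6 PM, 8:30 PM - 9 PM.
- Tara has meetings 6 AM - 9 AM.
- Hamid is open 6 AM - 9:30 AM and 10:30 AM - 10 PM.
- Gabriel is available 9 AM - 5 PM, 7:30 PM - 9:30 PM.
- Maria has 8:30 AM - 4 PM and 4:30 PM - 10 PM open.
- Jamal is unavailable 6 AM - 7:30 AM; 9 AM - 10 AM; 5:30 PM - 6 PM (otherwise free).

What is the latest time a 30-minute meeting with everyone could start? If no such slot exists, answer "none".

Yuki free: 06:00-07:00, 08:00-13:30, 14:30-16:30, 20:30-21:30.
Wei free: 07:30-10:00, 12:00-13:30, 14:30-18:00, 20:30-21:00.
Tara free: 09:00-22:00 (invert busy blocks within the working day).
Hamid free: 06:00-09:30, 10:30-22:00.
Gabriel free: 09:00-17:00, 19:30-21:30.
Maria free: 08:30-16:00, 16:30-22:00.
Jamal free: 07:30-09:00, 10:00-17:30, 18:00-22:00 (invert busy blocks within the working day).
Yuki ∩ Wei: 08:00-10:00, 12:00-13:30, 14:30-16:30, 20:30-21:00.
Yuki ∩ Wei ∩ Tara: 09:00-10:00, 12:00-13:30, 14:30-16:30, 20:30-21:00.
Yuki ∩ Wei ∩ Tara ∩ Hamid: 09:00-09:30, 12:00-13:30, 14:30-16:30, 20:30-21:00.
Yuki ∩ Wei ∩ Tara ∩ Hamid ∩ Gabriel: 09:00-09:30, 12:00-13:30, 14:30-16:30, 20:30-21:00.
Yuki ∩ Wei ∩ Tara ∩ Hamid ∩ Gabriel ∩ Maria: 09:00-09:30, 12:00-13:30, 14:30-16:00, 20:30-21:00.
Yuki ∩ Wei ∩ Tara ∩ Hamid ∩ Gabriel ∩ Maria ∩ Jamal: 12:00-13:30, 14:30-16:00, 20:30-21:00.
The last common window of at least 30 minutes is 20:30-21:00; a 30-minute meeting can start as late as 20:30 and still end by 21:00.

20:30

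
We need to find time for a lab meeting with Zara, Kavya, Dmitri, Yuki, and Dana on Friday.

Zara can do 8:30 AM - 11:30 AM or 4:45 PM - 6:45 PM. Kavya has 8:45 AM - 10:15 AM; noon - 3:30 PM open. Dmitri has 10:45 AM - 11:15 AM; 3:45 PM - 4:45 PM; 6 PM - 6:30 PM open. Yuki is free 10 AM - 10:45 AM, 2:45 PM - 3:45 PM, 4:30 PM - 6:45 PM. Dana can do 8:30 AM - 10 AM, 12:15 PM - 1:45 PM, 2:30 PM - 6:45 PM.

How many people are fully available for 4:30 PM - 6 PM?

2

Yuki and Dana can make the full 16:30-18:00 slot — that's 2.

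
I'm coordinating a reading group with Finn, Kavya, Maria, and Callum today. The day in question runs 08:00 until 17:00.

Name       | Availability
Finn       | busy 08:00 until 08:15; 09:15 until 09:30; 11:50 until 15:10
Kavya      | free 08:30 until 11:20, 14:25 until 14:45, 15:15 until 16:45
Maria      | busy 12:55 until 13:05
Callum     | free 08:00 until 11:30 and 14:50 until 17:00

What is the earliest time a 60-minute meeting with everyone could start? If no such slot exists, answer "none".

09:30

Finn free: 08:15-09:15, 09:30-11:50, 15:10-17:00 (invert busy blocks within the working day).
Kavya free: 08:30-11:20, 14:25-14:45, 15:15-16:45.
Maria free: 08:00-12:55, 13:05-17:00 (invert busy blocks within the working day).
Callum free: 08:00-11:30, 14:50-17:00.
Finn ∩ Kavya: 08:30-09:15, 09:30-11:20, 15:15-16:45.
Finn ∩ Kavya ∩ Maria: 08:30-09:15, 09:30-11:20, 15:15-16:45.
Finn ∩ Kavya ∩ Maria ∩ Callum: 08:30-09:15, 09:30-11:20, 15:15-16:45.
The first common window of at least 60 minutes is 09:30-11:20, so the earliest start is 09:30.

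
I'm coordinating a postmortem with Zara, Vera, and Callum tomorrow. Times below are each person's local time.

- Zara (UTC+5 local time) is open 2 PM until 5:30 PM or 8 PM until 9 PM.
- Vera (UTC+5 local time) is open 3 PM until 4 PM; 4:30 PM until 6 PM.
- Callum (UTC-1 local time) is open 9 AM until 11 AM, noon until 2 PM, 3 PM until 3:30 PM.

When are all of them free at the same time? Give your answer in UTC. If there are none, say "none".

10:00-11:00, 11:30-12:00

Zara in UTC: 09:00-12:30, 15:00-16:00 (subtract 5h to convert from UTC+5).
Vera in UTC: 10:00-11:00, 11:30-13:00 (subtract 5h to convert from UTC+5).
Callum in UTC: 10:00-12:00, 13:00-15:00, 16:00-16:30 (add 1h to convert from UTC-1).
Zara ∩ Vera: 10:00-11:00, 11:30-12:30.
Zara ∩ Vera ∩ Callum: 10:00-11:00, 11:30-12:00.
Those are the intersection windows.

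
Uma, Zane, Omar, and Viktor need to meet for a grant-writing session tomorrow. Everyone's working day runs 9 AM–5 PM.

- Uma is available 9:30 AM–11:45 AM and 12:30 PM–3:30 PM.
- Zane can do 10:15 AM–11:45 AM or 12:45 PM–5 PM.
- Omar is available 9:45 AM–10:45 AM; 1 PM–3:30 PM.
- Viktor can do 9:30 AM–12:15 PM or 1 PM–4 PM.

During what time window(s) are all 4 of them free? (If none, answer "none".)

10:15-10:45, 13:00-15:30

Uma ∩ Zane: 10:15-11:45, 12:45-15:30.
Uma ∩ Zane ∩ Omar: 10:15-10:45, 13:00-15:30.
Uma ∩ Zane ∩ Omar ∩ Viktor: 10:15-10:45, 13:00-15:30.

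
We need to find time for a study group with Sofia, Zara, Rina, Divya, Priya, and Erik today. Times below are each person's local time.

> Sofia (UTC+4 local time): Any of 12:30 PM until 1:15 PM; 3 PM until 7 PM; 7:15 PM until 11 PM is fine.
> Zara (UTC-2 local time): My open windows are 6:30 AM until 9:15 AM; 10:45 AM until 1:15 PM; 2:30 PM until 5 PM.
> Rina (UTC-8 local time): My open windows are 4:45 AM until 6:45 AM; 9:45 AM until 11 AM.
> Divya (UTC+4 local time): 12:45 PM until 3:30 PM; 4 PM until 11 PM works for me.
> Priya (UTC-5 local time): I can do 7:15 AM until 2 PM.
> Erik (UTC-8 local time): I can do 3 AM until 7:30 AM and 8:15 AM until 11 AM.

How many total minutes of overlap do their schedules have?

195

Sofia in UTC: 08:30-09:15, 11:00-15:00, 15:15-19:00 (subtract 4h to convert from UTC+4).
Zara in UTC: 08:30-11:15, 12:45-15:15, 16:30-19:00 (add 2h to convert from UTC-2).
Rina in UTC: 12:45-14:45, 17:45-19:00 (add 8h to convert from UTC-8).
Divya in UTC: 08:45-11:30, 12:00-19:00 (subtract 4h to convert from UTC+4).
Priya in UTC: 12:15-19:00 (add 5h to convert from UTC-5).
Erik in UTC: 11:00-15:30, 16:15-19:00 (add 8h to convert from UTC-8).
Sofia ∩ Zara: 08:30-09:15, 11:00-11:15, 12:45-15:00, 16:30-19:00.
Sofia ∩ Zara ∩ Rina: 12:45-14:45, 17:45-19:00.
Sofia ∩ Zara ∩ Rina ∩ Divya: 12:45-14:45, 17:45-19:00.
Sofia ∩ Zara ∩ Rina ∩ Divya ∩ Priya: 12:45-14:45, 17:45-19:00.
Sofia ∩ Zara ∩ Rina ∩ Divya ∩ Priya ∩ Erik: 12:45-14:45, 17:45-19:00.
Summing the common windows: 120 + 75 = 195 minutes.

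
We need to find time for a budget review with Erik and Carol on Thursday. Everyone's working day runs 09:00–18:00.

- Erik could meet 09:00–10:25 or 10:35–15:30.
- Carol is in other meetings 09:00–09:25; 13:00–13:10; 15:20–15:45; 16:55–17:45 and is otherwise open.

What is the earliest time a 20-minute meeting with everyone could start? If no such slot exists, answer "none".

Erik free: 09:00-10:25, 10:35-15:30.
Carol free: 09:25-13:00, 13:10-15:20, 15:45-16:55, 17:45-18:00 (invert busy blocks within the working day).
Erik ∩ Carol: 09:25-10:25, 10:35-13:00, 13:10-15:20.
Those are the intersection windows.
The first common window of at least 20 minutes is 09:25-10:25, so the earliest start is 09:25.

09:25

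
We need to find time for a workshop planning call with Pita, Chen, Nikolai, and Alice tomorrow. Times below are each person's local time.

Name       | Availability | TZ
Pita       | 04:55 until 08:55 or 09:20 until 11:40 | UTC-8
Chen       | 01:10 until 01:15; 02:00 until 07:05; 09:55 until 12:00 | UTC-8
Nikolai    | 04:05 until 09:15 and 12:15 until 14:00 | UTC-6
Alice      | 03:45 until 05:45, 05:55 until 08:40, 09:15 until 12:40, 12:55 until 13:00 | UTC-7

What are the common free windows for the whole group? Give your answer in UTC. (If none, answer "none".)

Pita in UTC: 12:55-16:55, 17:20-19:40 (add 8h to convert from UTC-8).
Chen in UTC: 09:10-09:15, 10:00-15:05, 17:55-20:00 (add 8h to convert from UTC-8).
Nikolai in UTC: 10:05-15:15, 18:15-20:00 (add 6h to convert from UTC-6).
Alice in UTC: 10:45-12:45, 12:55-15:40, 16:15-19:40, 19:55-20:00 (add 7h to convert from UTC-7).
Pita ∩ Chen: 12:55-15:05, 17:55-19:40.
Pita ∩ Chen ∩ Nikolai: 12:55-15:05, 18:15-19:40.
Pita ∩ Chen ∩ Nikolai ∩ Alice: 12:55-15:05, 18:15-19:40.

12:55-15:05, 18:15-19:40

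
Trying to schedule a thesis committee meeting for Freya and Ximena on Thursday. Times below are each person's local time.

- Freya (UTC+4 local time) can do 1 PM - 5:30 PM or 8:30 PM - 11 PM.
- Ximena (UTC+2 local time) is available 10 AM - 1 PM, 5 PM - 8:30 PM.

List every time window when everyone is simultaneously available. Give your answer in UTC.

09:00-11:00, 16:30-18:30

Freya in UTC: 09:00-13:30, 16:30-19:00 (subtract 4h to convert from UTC+4).
Ximena in UTC: 08:00-11:00, 15:00-18:30 (subtract 2h to convert from UTC+2).
Freya ∩ Ximena: 09:00-11:00, 16:30-18:30.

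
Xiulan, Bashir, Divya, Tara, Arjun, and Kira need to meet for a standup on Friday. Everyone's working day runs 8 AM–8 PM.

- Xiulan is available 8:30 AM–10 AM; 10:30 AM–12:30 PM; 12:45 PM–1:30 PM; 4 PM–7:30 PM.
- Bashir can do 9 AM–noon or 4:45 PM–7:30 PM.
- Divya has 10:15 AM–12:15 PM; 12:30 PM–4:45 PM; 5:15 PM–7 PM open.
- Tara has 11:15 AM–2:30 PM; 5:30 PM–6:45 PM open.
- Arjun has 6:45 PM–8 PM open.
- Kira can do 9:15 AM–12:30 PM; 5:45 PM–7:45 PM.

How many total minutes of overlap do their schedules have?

Xiulan ∩ Bashir: 09:00-10:00, 10:30-12:00, 16:45-19:30.
Xiulan ∩ Bashir ∩ Divya: 10:30-12:00, 17:15-19:00.
Xiulan ∩ Bashir ∩ Divya ∩ Tara: 11:15-12:00, 17:30-18:45.
Xiulan ∩ Bashir ∩ Divya ∩ Tara ∩ Arjun: ∅.
Xiulan ∩ Bashir ∩ Divya ∩ Tara ∩ Arjun ∩ Kira: ∅.
There is no time when everyone is free.
There is no common window, so the total is 0 minutes.

0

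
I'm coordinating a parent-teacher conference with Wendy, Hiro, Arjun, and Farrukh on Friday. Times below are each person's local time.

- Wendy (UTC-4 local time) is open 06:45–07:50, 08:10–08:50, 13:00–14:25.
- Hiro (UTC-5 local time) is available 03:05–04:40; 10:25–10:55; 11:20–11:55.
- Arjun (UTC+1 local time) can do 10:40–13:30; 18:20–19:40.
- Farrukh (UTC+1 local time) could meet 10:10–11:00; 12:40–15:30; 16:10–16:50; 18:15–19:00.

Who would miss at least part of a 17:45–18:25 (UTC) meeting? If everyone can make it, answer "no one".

Wendy in UTC: 10:45-11:50, 12:10-12:50, 17:00-18:25 (add 4h to convert from UTC-4).
Hiro in UTC: 08:05-09:40, 15:25-15:55, 16:20-16:55 (add 5h to convert from UTC-5).
Arjun in UTC: 09:40-12:30, 17:20-18:40 (subtract 1h to convert from UTC+1).
Farrukh in UTC: 09:10-10:00, 11:40-14:30, 15:10-15:50, 17:15-18:00 (subtract 1h to convert from UTC+1).
Wendy: free for 17:45-18:25. Hiro: not fully free for 17:45-18:25. Arjun: free for 17:45-18:25. Farrukh: not fully free for 17:45-18:25.

Farrukh, Hiro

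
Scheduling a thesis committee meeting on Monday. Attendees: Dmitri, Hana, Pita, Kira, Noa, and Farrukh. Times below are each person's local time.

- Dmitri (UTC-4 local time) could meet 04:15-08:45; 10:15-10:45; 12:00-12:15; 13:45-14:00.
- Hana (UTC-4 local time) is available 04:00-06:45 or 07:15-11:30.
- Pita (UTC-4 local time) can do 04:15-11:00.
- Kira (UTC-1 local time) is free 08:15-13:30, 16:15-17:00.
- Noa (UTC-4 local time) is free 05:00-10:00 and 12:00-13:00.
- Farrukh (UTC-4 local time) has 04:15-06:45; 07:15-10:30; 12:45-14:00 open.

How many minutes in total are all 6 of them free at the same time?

180

Dmitri in UTC: 08:15-12:45, 14:15-14:45, 16:00-16:15, 17:45-18:00 (add 4h to convert from UTC-4).
Hana in UTC: 08:00-10:45, 11:15-15:30 (add 4h to convert from UTC-4).
Pita in UTC: 08:15-15:00 (add 4h to convert from UTC-4).
Kira in UTC: 09:15-14:30, 17:15-18:00 (add 1h to convert from UTC-1).
Noa in UTC: 09:00-14:00, 16:00-17:00 (add 4h to convert from UTC-4).
Farrukh in UTC: 08:15-10:45, 11:15-14:30, 16:45-18:00 (add 4h to convert from UTC-4).
Dmitri ∩ Hana: 08:15-10:45, 11:15-12:45, 14:15-14:45.
Dmitri ∩ Hana ∩ Pita: 08:15-10:45, 11:15-12:45, 14:15-14:45.
Dmitri ∩ Hana ∩ Pita ∩ Kira: 09:15-10:45, 11:15-12:45, 14:15-14:30.
Dmitri ∩ Hana ∩ Pita ∩ Kira ∩ Noa: 09:15-10:45, 11:15-12:45.
Dmitri ∩ Hana ∩ Pita ∩ Kira ∩ Noa ∩ Farrukh: 09:15-10:45, 11:15-12:45.
Summing the common windows: 90 + 90 = 180 minutes.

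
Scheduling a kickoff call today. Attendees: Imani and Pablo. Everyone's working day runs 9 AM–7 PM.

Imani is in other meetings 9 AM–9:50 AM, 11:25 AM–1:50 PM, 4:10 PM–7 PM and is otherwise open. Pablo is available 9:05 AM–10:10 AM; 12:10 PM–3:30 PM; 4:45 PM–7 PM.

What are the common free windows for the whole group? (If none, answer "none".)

Imani free: 09:50-11:25, 13:50-16:10 (invert busy blocks within the working day).
Pablo free: 09:05-10:10, 12:10-15:30, 16:45-19:00.
Imani ∩ Pablo: 09:50-10:10, 13:50-15:30.
Those are the intersection windows.

09:50-10:10, 13:50-15:30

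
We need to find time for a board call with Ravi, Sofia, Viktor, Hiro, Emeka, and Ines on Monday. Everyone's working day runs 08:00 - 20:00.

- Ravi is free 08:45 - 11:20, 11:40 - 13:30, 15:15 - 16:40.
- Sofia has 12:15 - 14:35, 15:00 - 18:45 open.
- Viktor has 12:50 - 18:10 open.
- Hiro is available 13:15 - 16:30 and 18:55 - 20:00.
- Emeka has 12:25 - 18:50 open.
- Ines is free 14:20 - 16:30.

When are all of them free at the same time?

15:15-16:30

Ravi ∩ Sofia: 12:15-13:30, 15:15-16:40.
Ravi ∩ Sofia ∩ Viktor: 12:50-13:30, 15:15-16:40.
Ravi ∩ Sofia ∩ Viktor ∩ Hiro: 13:15-13:30, 15:15-16:30.
Ravi ∩ Sofia ∩ Viktor ∩ Hiro ∩ Emeka: 13:15-13:30, 15:15-16:30.
Ravi ∩ Sofia ∩ Viktor ∩ Hiro ∩ Emeka ∩ Ines: 15:15-16:30.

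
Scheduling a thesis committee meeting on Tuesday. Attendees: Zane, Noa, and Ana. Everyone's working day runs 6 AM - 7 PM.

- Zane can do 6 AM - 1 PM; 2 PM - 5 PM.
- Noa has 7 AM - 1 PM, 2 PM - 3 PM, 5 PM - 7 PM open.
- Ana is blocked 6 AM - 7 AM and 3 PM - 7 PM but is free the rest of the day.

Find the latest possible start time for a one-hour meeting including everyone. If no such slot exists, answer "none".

Zane free: 06:00-13:00, 14:00-17:00.
Noa free: 07:00-13:00, 14:00-15:00, 17:00-19:00.
Ana free: 07:00-15:00 (invert busy blocks within the working day).
Zane ∩ Noa: 07:00-13:00, 14:00-15:00.
Zane ∩ Noa ∩ Ana: 07:00-13:00, 14:00-15:00.
Those are the intersection windows.
The last common window of at least 60 minutes is 14:00-15:00; a 60-minute meeting can start as late as 14:00 and still end by 15:00.

14:00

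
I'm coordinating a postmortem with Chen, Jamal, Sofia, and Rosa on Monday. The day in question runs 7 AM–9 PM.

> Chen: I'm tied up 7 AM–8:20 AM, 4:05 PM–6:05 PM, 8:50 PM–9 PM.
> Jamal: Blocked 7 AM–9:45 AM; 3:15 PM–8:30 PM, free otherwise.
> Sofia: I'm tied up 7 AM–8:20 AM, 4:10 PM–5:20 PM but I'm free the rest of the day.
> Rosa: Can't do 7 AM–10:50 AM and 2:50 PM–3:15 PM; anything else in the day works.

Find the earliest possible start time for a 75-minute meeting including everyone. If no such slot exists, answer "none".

10:50

Chen free: 08:20-16:05, 18:05-20:50 (invert busy blocks within the working day).
Jamal free: 09:45-15:15, 20:30-21:00 (invert busy blocks within the working day).
Sofia free: 08:20-16:10, 17:20-21:00 (invert busy blocks within the working day).
Rosa free: 10:50-14:50, 15:15-21:00 (invert busy blocks within the working day).
Chen ∩ Jamal: 09:45-15:15, 20:30-20:50.
Chen ∩ Jamal ∩ Sofia: 09:45-15:15, 20:30-20:50.
Chen ∩ Jamal ∩ Sofia ∩ Rosa: 10:50-14:50, 20:30-20:50.
So the common availability across everyone is 10:50-14:50, 20:30-20:50.
The first common window of at least 75 minutes is 10:50-14:50, so the earliest start is 10:50.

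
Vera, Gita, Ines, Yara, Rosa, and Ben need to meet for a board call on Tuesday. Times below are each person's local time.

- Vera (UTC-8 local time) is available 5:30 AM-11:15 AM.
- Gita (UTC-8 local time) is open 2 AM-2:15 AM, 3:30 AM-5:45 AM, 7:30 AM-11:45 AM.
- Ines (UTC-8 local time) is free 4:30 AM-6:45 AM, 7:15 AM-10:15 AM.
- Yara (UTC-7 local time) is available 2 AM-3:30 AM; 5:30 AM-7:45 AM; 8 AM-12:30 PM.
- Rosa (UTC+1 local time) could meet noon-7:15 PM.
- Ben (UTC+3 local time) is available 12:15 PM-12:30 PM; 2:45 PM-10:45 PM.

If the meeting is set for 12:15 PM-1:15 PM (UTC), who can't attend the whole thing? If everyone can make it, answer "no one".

Vera in UTC: 13:30-19:15 (add 8h to convert from UTC-8).
Gita in UTC: 10:00-10:15, 11:30-13:45, 15:30-19:45 (add 8h to convert from UTC-8).
Ines in UTC: 12:30-14:45, 15:15-18:15 (add 8h to convert from UTC-8).
Yara in UTC: 09:00-10:30, 12:30-14:45, 15:00-19:30 (add 7h to convert from UTC-7).
Rosa in UTC: 11:00-18:15 (subtract 1h to convert from UTC+1).
Ben in UTC: 09:15-09:30, 11:45-19:45 (subtract 3h to convert from UTC+3).
Vera: not fully free for 12:15-13:15. Gita: free for 12:15-13:15. Ines: not fully free for 12:15-13:15. Yara: not fully free for 12:15-13:15. Rosa: free for 12:15-13:15. Ben: free for 12:15-13:15.

Ines, Vera, Yara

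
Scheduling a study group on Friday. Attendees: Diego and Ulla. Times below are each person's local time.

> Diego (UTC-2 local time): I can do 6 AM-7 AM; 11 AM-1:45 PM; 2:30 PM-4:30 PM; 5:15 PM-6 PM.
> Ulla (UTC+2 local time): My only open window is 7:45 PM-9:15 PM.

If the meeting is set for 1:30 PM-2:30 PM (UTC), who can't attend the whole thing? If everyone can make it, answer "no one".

Ulla

Diego in UTC: 08:00-09:00, 13:00-15:45, 16:30-18:30, 19:15-20:00 (add 2h to convert from UTC-2).
Ulla in UTC: 17:45-19:15 (subtract 2h to convert from UTC+2).
Diego: free for 13:30-14:30. Ulla: not fully free for 13:30-14:30.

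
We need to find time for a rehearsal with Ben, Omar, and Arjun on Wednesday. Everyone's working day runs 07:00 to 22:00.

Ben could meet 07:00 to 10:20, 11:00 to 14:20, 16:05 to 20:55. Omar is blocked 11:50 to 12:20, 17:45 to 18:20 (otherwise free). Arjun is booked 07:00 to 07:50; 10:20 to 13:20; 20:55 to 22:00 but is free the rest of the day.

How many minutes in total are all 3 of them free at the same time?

465

Ben free: 07:00-10:20, 11:00-14:20, 16:05-20:55.
Omar free: 07:00-11:50, 12:20-17:45, 18:20-22:00 (invert busy blocks within the working day).
Arjun free: 07:50-10:20, 13:20-20:55 (invert busy blocks within the working day).
Ben ∩ Omar: 07:00-10:20, 11:00-11:50, 12:20-14:20, 16:05-17:45, 18:20-20:55.
Ben ∩ Omar ∩ Arjun: 07:50-10:20, 13:20-14:20, 16:05-17:45, 18:20-20:55.
Summing the common windows: 150 + 60 + 100 + 155 = 465 minutes.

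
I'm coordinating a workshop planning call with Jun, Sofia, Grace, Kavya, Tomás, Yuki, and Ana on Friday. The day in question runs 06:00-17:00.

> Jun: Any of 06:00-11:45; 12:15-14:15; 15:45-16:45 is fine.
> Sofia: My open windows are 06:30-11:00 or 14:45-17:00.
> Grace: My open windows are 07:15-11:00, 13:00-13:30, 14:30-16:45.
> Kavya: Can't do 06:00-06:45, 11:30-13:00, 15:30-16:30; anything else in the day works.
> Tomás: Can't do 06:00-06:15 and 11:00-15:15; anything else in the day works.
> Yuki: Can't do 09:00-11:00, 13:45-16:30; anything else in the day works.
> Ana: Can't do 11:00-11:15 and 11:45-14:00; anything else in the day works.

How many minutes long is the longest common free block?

105

Jun free: 06:00-11:45, 12:15-14:15, 15:45-16:45.
Sofia free: 06:30-11:00, 14:45-17:00.
Grace free: 07:15-11:00, 13:00-13:30, 14:30-16:45.
Kavya free: 06:45-11:30, 13:00-15:30, 16:30-17:00 (invert busy blocks within the working day).
Tomás free: 06:15-11:00, 15:15-17:00 (invert busy blocks within the working day).
Yuki free: 06:00-09:00, 11:00-13:45, 16:30-17:00 (invert busy blocks within the working day).
Ana free: 06:00-11:00, 11:15-11:45, 14:00-17:00 (invert busy blocks within the working day).
Jun ∩ Sofia: 06:30-11:00, 15:45-16:45.
Jun ∩ Sofia ∩ Grace: 07:15-11:00, 15:45-16:45.
Jun ∩ Sofia ∩ Grace ∩ Kavya: 07:15-11:00, 16:30-16:45.
Jun ∩ Sofia ∩ Grace ∩ Kavya ∩ Tomás: 07:15-11:00, 16:30-16:45.
Jun ∩ Sofia ∩ Grace ∩ Kavya ∩ Tomás ∩ Yuki: 07:15-09:00, 16:30-16:45.
Jun ∩ Sofia ∩ Grace ∩ Kavya ∩ Tomás ∩ Yuki ∩ Ana: 07:15-09:00, 16:30-16:45.
So the common availability across everyone is 07:15-09:00, 16:30-16:45.
The longest is 07:15-09:00 at 105 minutes.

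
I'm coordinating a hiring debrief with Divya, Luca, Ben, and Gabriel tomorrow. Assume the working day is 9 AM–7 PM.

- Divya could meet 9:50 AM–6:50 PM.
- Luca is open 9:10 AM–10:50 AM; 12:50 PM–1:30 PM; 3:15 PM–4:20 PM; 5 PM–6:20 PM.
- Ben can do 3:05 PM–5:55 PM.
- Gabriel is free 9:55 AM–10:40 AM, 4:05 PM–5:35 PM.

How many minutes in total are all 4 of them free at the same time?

50

Divya ∩ Luca: 09:50-10:50, 12:50-13:30, 15:15-16:20, 17:00-18:20.
Divya ∩ Luca ∩ Ben: 15:15-16:20, 17:00-17:55.
Divya ∩ Luca ∩ Ben ∩ Gabriel: 16:05-16:20, 17:00-17:35.
Summing the common windows: 15 + 35 = 50 minutes.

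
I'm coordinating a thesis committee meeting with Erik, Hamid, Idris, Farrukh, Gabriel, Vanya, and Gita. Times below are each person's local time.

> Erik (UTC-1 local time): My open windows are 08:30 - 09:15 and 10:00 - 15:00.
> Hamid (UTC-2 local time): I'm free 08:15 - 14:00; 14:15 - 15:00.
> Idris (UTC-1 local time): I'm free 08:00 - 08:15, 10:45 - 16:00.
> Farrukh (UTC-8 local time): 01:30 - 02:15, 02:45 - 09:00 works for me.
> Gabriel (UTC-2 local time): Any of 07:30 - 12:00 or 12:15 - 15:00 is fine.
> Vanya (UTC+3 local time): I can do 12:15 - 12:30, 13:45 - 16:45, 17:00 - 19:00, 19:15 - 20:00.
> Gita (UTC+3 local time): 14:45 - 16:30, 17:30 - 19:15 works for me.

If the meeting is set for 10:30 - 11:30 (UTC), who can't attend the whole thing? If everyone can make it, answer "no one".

Erik in UTC: 09:30-10:15, 11:00-16:00 (add 1h to convert from UTC-1).
Hamid in UTC: 10:15-16:00, 16:15-17:00 (add 2h to convert from UTC-2).
Idris in UTC: 09:00-09:15, 11:45-17:00 (add 1h to convert from UTC-1).
Farrukh in UTC: 09:30-10:15, 10:45-17:00 (add 8h to convert from UTC-8).
Gabriel in UTC: 09:30-14:00, 14:15-17:00 (add 2h to convert from UTC-2).
Vanya in UTC: 09:15-09:30, 10:45-13:45, 14:00-16:00, 16:15-17:00 (subtract 3h to convert from UTC+3).
Gita in UTC: 11:45-13:30, 14:30-16:15 (subtract 3h to convert from UTC+3).
Erik: not fully free for 10:30-11:30. Hamid: free for 10:30-11:30. Idris: not fully free for 10:30-11:30. Farrukh: not fully free for 10:30-11:30. Gabriel: free for 10:30-11:30. Vanya: not fully free for 10:30-11:30. Gita: not fully free for 10:30-11:30.

Erik, Farrukh, Gita, Idris, Vanya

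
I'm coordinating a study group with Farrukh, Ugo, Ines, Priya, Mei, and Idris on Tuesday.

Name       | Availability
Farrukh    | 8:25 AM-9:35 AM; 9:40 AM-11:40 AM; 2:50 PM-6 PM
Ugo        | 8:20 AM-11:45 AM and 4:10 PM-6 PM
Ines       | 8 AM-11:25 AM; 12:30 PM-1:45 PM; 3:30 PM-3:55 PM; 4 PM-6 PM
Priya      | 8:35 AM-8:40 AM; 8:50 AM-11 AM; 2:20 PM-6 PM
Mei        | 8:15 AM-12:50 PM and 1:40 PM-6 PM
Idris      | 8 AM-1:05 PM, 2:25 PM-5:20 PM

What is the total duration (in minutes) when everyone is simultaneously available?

200

Farrukh ∩ Ugo: 08:25-09:35, 09:40-11:40, 16:10-18:00.
Farrukh ∩ Ugo ∩ Ines: 08:25-09:35, 09:40-11:25, 16:10-18:00.
Farrukh ∩ Ugo ∩ Ines ∩ Priya: 08:35-08:40, 08:50-09:35, 09:40-11:00, 16:10-18:00.
Farrukh ∩ Ugo ∩ Ines ∩ Priya ∩ Mei: 08:35-08:40, 08:50-09:35, 09:40-11:00, 16:10-18:00.
Farrukh ∩ Ugo ∩ Ines ∩ Priya ∩ Mei ∩ Idris: 08:35-08:40, 08:50-09:35, 09:40-11:00, 16:10-17:20.
Summing the common windows: 5 + 45 + 80 + 70 = 200 minutes.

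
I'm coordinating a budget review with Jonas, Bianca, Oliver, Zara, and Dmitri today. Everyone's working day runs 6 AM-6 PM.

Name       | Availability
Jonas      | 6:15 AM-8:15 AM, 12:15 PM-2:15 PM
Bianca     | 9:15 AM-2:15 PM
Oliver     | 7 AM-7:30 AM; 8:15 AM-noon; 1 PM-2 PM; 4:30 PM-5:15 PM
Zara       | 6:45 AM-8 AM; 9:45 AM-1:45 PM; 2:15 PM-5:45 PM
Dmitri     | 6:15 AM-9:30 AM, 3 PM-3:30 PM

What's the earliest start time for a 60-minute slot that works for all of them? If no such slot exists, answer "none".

Jonas ∩ Bianca: 12:15-14:15.
Jonas ∩ Bianca ∩ Oliver: 13:00-14:00.
Jonas ∩ Bianca ∩ Oliver ∩ Zara: 13:00-13:45.
Jonas ∩ Bianca ∩ Oliver ∩ Zara ∩ Dmitri: ∅.
There is no time when everyone is free.
No common window is at least 60 minutes long.

none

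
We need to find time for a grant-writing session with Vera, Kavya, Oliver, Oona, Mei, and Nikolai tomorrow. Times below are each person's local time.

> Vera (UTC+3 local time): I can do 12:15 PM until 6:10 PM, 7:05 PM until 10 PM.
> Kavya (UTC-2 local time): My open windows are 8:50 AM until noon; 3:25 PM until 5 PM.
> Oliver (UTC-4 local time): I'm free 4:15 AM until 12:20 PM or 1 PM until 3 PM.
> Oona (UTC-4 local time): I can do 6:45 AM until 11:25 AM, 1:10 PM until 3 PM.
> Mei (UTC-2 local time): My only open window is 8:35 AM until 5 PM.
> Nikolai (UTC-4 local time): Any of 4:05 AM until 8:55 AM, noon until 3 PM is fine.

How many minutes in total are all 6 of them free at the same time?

220

Vera in UTC: 09:15-15:10, 16:05-19:00 (subtract 3h to convert from UTC+3).
Kavya in UTC: 10:50-14:00, 17:25-19:00 (add 2h to convert from UTC-2).
Oliver in UTC: 08:15-16:20, 17:00-19:00 (add 4h to convert from UTC-4).
Oona in UTC: 10:45-15:25, 17:10-19:00 (add 4h to convert from UTC-4).
Mei in UTC: 10:35-19:00 (add 2h to convert from UTC-2).
Nikolai in UTC: 08:05-12:55, 16:00-19:00 (add 4h to convert from UTC-4).
Vera ∩ Kavya: 10:50-14:00, 17:25-19:00.
Vera ∩ Kavya ∩ Oliver: 10:50-14:00, 17:25-19:00.
Vera ∩ Kavya ∩ Oliver ∩ Oona: 10:50-14:00, 17:25-19:00.
Vera ∩ Kavya ∩ Oliver ∩ Oona ∩ Mei: 10:50-14:00, 17:25-19:00.
Vera ∩ Kavya ∩ Oliver ∩ Oona ∩ Mei ∩ Nikolai: 10:50-12:55, 17:25-19:00.
Summing the common windows: 125 + 95 = 220 minutes.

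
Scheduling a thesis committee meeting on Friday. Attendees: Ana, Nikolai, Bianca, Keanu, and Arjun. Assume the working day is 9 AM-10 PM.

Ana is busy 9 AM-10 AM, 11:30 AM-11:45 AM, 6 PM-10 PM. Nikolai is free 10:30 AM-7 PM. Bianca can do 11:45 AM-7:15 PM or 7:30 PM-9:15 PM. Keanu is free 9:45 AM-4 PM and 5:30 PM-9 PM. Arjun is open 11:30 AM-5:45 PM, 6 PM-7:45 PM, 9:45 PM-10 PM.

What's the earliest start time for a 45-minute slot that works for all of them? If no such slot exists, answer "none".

11:45

Ana free: 10:00-11:30, 11:45-18:00 (invert busy blocks within the working day).
Nikolai free: 10:30-19:00.
Bianca free: 11:45-19:15, 19:30-21:15.
Keanu free: 09:45-16:00, 17:30-21:00.
Arjun free: 11:30-17:45, 18:00-19:45, 21:45-22:00.
Ana ∩ Nikolai: 10:30-11:30, 11:45-18:00.
Ana ∩ Nikolai ∩ Bianca: 11:45-18:00.
Ana ∩ Nikolai ∩ Bianca ∩ Keanu: 11:45-16:00, 17:30-18:00.
Ana ∩ Nikolai ∩ Bianca ∩ Keanu ∩ Arjun: 11:45-16:00, 17:30-17:45.
The first common window of at least 45 minutes is 11:45-16:00, so the earliest start is 11:45.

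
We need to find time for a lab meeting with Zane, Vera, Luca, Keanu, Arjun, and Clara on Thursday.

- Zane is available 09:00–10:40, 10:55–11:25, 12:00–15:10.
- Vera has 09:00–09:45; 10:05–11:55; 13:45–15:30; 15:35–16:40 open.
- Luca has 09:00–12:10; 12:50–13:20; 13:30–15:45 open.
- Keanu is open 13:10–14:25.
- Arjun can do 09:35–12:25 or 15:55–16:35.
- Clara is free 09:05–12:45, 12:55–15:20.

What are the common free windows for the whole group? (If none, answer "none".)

Zane ∩ Vera: 09:00-09:45, 10:05-10:40, 10:55-11:25, 13:45-15:10.
Zane ∩ Vera ∩ Luca: 09:00-09:45, 10:05-10:40, 10:55-11:25, 13:45-15:10.
Zane ∩ Vera ∩ Luca ∩ Keanu: 13:45-14:25.
Zane ∩ Vera ∩ Luca ∩ Keanu ∩ Arjun: ∅.
Zane ∩ Vera ∩ Luca ∩ Keanu ∩ Arjun ∩ Clara: ∅.
There is no time when everyone is free.

none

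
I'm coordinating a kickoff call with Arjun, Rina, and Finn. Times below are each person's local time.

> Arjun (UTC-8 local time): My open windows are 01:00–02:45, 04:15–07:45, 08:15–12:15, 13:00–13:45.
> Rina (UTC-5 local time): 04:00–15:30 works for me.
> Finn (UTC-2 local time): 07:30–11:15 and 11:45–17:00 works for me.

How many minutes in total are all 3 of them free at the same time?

Arjun in UTC: 09:00-10:45, 12:15-15:45, 16:15-20:15, 21:00-21:45 (add 8h to convert from UTC-8).
Rina in UTC: 09:00-20:30 (add 5h to convert from UTC-5).
Finn in UTC: 09:30-13:15, 13:45-19:00 (add 2h to convert from UTC-2).
Arjun ∩ Rina: 09:00-10:45, 12:15-15:45, 16:15-20:15.
Arjun ∩ Rina ∩ Finn: 09:30-10:45, 12:15-13:15, 13:45-15:45, 16:15-19:00.
So the common availability across everyone is 09:30-10:45, 12:15-13:15, 13:45-15:45, 16:15-19:00.
Summing the common windows: 75 + 60 + 120 + 165 = 420 minutes.

420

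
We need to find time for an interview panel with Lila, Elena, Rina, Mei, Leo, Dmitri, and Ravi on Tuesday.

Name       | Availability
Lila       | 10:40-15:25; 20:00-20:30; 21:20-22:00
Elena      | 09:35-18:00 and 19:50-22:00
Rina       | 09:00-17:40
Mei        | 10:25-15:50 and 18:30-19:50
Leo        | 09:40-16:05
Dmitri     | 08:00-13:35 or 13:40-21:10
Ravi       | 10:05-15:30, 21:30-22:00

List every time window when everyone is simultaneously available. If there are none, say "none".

Lila ∩ Elena: 10:40-15:25, 20:00-20:30, 21:20-22:00.
Lila ∩ Elena ∩ Rina: 10:40-15:25.
Lila ∩ Elena ∩ Rina ∩ Mei: 10:40-15:25.
Lila ∩ Elena ∩ Rina ∩ Mei ∩ Leo: 10:40-15:25.
Lila ∩ Elena ∩ Rina ∩ Mei ∩ Leo ∩ Dmitri: 10:40-13:35, 13:40-15:25.
Lila ∩ Elena ∩ Rina ∩ Mei ∩ Leo ∩ Dmitri ∩ Ravi: 10:40-13:35, 13:40-15:25.

10:40-13:35, 13:40-15:25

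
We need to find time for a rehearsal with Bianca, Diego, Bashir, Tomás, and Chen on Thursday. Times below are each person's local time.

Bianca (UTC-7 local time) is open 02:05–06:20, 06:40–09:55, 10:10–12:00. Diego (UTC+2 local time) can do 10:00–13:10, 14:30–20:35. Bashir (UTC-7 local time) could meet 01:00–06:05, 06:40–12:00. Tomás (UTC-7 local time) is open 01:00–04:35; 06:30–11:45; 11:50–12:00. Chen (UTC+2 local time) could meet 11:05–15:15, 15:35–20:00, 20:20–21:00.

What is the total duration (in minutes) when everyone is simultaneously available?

Bianca in UTC: 09:05-13:20, 13:40-16:55, 17:10-19:00 (add 7h to convert from UTC-7).
Diego in UTC: 08:00-11:10, 12:30-18:35 (subtract 2h to convert from UTC+2).
Bashir in UTC: 08:00-13:05, 13:40-19:00 (add 7h to convert from UTC-7).
Tomás in UTC: 08:00-11:35, 13:30-18:45, 18:50-19:00 (add 7h to convert from UTC-7).
Chen in UTC: 09:05-13:15, 13:35-18:00, 18:20-19:00 (subtract 2h to convert from UTC+2).
Bianca ∩ Diego: 09:05-11:10, 12:30-13:20, 13:40-16:55, 17:10-18:35.
Bianca ∩ Diego ∩ Bashir: 09:05-11:10, 12:30-13:05, 13:40-16:55, 17:10-18:35.
Bianca ∩ Diego ∩ Bashir ∩ Tomás: 09:05-11:10, 13:40-16:55, 17:10-18:35.
Bianca ∩ Diego ∩ Bashir ∩ Tomás ∩ Chen: 09:05-11:10, 13:40-16:55, 17:10-18:00, 18:20-18:35.
Those are the intersection windows.
Summing the common windows: 125 + 195 + 50 + 15 = 385 minutes.

385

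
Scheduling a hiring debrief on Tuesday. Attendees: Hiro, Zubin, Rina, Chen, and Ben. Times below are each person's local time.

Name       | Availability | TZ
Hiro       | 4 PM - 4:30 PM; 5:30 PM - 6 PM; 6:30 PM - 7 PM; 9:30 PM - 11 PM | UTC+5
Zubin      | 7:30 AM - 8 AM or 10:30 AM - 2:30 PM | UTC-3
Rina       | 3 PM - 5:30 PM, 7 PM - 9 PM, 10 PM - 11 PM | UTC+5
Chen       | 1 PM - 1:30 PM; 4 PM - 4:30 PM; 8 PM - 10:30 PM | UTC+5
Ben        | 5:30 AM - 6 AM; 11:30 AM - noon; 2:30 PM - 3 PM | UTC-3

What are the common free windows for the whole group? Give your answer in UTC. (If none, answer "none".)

Hiro in UTC: 11:00-11:30, 12:30-13:00, 13:30-14:00, 16:30-18:00 (subtract 5h to convert from UTC+5).
Zubin in UTC: 10:30-11:00, 13:30-17:30 (add 3h to convert from UTC-3).
Rina in UTC: 10:00-12:30, 14:00-16:00, 17:00-18:00 (subtract 5h to convert from UTC+5).
Chen in UTC: 08:00-08:30, 11:00-11:30, 15:00-17:30 (subtract 5h to convert from UTC+5).
Ben in UTC: 08:30-09:00, 14:30-15:00, 17:30-18:00 (add 3h to convert from UTC-3).
Hiro ∩ Zubin: 13:30-14:00, 16:30-17:30.
Hiro ∩ Zubin ∩ Rina: 17:00-17:30.
Hiro ∩ Zubin ∩ Rina ∩ Chen: 17:00-17:30.
Hiro ∩ Zubin ∩ Rina ∩ Chen ∩ Ben: ∅.
There is no time when everyone is free.

none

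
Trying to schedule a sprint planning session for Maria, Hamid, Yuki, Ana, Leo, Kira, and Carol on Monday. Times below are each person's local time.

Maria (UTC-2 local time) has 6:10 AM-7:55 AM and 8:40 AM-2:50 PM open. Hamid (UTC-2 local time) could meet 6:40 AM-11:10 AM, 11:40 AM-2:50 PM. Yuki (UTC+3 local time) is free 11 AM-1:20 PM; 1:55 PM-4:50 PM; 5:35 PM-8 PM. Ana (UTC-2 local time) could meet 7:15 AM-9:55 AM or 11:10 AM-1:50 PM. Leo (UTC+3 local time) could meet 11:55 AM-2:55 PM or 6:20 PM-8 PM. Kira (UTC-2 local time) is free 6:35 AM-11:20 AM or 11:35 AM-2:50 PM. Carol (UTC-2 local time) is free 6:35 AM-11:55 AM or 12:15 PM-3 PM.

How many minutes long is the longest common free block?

Maria in UTC: 08:10-09:55, 10:40-16:50 (add 2h to convert from UTC-2).
Hamid in UTC: 08:40-13:10, 13:40-16:50 (add 2h to convert from UTC-2).
Yuki in UTC: 08:00-10:20, 10:55-13:50, 14:35-17:00 (subtract 3h to convert from UTC+3).
Ana in UTC: 09:15-11:55, 13:10-15:50 (add 2h to convert from UTC-2).
Leo in UTC: 08:55-11:55, 15:20-17:00 (subtract 3h to convert from UTC+3).
Kira in UTC: 08:35-13:20, 13:35-16:50 (add 2h to convert from UTC-2).
Carol in UTC: 08:35-13:55, 14:15-17:00 (add 2h to convert from UTC-2).
Maria ∩ Hamid: 08:40-09:55, 10:40-13:10, 13:40-16:50.
Maria ∩ Hamid ∩ Yuki: 08:40-09:55, 10:55-13:10, 13:40-13:50, 14:35-16:50.
Maria ∩ Hamid ∩ Yuki ∩ Ana: 09:15-09:55, 10:55-11:55, 13:40-13:50, 14:35-15:50.
Maria ∩ Hamid ∩ Yuki ∩ Ana ∩ Leo: 09:15-09:55, 10:55-11:55, 15:20-15:50.
Maria ∩ Hamid ∩ Yuki ∩ Ana ∩ Leo ∩ Kira: 09:15-09:55, 10:55-11:55, 15:20-15:50.
Maria ∩ Hamid ∩ Yuki ∩ Ana ∩ Leo ∩ Kira ∩ Carol: 09:15-09:55, 10:55-11:55, 15:20-15:50.
So the common availability across everyone is 09:15-09:55, 10:55-11:55, 15:20-15:50.
The longest is 10:55-11:55 at 60 minutes.

60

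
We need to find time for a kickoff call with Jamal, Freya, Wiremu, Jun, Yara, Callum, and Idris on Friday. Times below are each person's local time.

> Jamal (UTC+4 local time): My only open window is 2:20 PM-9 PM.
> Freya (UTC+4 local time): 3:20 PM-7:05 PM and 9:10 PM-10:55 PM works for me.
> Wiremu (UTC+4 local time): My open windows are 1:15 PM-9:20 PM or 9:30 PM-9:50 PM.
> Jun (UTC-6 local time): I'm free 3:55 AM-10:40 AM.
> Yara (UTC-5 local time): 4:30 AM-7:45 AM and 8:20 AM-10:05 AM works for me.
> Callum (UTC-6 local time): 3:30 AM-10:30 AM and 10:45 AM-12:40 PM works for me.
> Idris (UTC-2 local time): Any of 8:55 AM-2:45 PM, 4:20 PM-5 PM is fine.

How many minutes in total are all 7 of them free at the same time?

190

Jamal in UTC: 10:20-17:00 (subtract 4h to convert from UTC+4).
Freya in UTC: 11:20-15:05, 17:10-18:55 (subtract 4h to convert from UTC+4).
Wiremu in UTC: 09:15-17:20, 17:30-17:50 (subtract 4h to convert from UTC+4).
Jun in UTC: 09:55-16:40 (add 6h to convert from UTC-6).
Yara in UTC: 09:30-12:45, 13:20-15:05 (add 5h to convert from UTC-5).
Callum in UTC: 09:30-16:30, 16:45-18:40 (add 6h to convert from UTC-6).
Idris in UTC: 10:55-16:45, 18:20-19:00 (add 2h to convert from UTC-2).
Jamal ∩ Freya: 11:20-15:05.
Jamal ∩ Freya ∩ Wiremu: 11:20-15:05.
Jamal ∩ Freya ∩ Wiremu ∩ Jun: 11:20-15:05.
Jamal ∩ Freya ∩ Wiremu ∩ Jun ∩ Yara: 11:20-12:45, 13:20-15:05.
Jamal ∩ Freya ∩ Wiremu ∩ Jun ∩ Yara ∩ Callum: 11:20-12:45, 13:20-15:05.
Jamal ∩ Freya ∩ Wiremu ∩ Jun ∩ Yara ∩ Callum ∩ Idris: 11:20-12:45, 13:20-15:05.
Summing the common windows: 85 + 105 = 190 minutes.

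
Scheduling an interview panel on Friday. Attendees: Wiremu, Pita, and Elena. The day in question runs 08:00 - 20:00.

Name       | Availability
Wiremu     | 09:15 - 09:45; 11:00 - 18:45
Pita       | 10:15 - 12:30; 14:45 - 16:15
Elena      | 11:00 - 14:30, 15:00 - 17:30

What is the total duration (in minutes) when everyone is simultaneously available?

165

Wiremu ∩ Pita: 11:00-12:30, 14:45-16:15.
Wiremu ∩ Pita ∩ Elena: 11:00-12:30, 15:00-16:15.
So the common availability across everyone is 11:00-12:30, 15:00-16:15.
Summing the common windows: 90 + 75 = 165 minutes.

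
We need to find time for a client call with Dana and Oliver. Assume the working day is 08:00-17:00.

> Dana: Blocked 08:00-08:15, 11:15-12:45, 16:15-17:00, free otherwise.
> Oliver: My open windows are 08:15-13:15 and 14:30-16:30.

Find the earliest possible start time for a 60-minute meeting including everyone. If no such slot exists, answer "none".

Dana free: 08:15-11:15, 12:45-16:15 (invert busy blocks within the working day).
Oliver free: 08:15-13:15, 14:30-16:30.
Dana ∩ Oliver: 08:15-11:15, 12:45-13:15, 14:30-16:15.
Those are the intersection windows.
The first common window of at least 60 minutes is 08:15-11:15, so the earliest start is 08:15.

08:15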